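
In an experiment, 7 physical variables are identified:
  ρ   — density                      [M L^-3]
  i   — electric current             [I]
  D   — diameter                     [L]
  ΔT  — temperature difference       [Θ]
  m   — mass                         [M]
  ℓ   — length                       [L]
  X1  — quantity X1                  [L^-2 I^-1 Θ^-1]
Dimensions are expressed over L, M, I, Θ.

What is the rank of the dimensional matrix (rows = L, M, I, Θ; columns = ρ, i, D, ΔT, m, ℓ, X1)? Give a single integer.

4

Write exponents as rows L,M,I,Θ / cols ρ,i,D,ΔT,m,ℓ,X1:
  L: [-3  0  1  0  0  1 -2]
  M: [ 1  0  0  0  1  0  0]
  I: [ 0  1  0  0  0  0 -1]
  Θ: [ 0  0  0  1  0  0 -1]
RREF → pivots at {ρ,i,D,ΔT} ⇒ r = 4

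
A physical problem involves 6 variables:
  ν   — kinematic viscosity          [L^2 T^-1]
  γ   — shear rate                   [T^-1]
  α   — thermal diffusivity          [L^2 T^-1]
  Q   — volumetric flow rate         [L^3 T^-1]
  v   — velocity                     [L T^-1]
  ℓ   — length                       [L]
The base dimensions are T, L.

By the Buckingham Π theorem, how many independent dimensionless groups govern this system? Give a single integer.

4

Write exponents as rows T,L / cols ν,γ,α,Q,v,ℓ:
  T: [-1 -1 -1 -1 -1  0]
  L: [ 2  0  2  3  1  1]
RREF → pivots at {ν,γ} ⇒ r = 2
Π count = n − r = 6 − 2 = 4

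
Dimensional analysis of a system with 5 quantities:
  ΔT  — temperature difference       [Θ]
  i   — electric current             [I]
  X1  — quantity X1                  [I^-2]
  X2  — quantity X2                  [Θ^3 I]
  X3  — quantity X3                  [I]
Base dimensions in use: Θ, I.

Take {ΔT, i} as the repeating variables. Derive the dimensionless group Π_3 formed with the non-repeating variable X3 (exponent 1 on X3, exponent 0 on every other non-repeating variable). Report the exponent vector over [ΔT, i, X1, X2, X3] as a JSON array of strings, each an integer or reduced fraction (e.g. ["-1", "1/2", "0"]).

Dimensional matrix (Θ×I by ΔT×i×X1×X2×X3):
  Θ: [ 1  0  0  3  0]
  I: [ 0  1 -2  1  1]
Row reduction gives pivot columns ΔT,i; rank = 2
Repeat: ΔT,i; free: X1,X2,X3
RREF:
  r0: [   1    0    0    3    0]
  r1: [   0    1   -2    1    1]
Fix exponent of X3 at 1, X1 at 0, X2 at 0; solve each RREF row for its pivot's exponent:
  r0: exp(ΔT) + (0)·1 = 0 ⇒ exp(ΔT) = 0
  r1: exp(i) + (1)·1 = 0 ⇒ exp(i) = -1
Π_3 = i^-1 · X3

["0", "-1", "0", "0", "1"]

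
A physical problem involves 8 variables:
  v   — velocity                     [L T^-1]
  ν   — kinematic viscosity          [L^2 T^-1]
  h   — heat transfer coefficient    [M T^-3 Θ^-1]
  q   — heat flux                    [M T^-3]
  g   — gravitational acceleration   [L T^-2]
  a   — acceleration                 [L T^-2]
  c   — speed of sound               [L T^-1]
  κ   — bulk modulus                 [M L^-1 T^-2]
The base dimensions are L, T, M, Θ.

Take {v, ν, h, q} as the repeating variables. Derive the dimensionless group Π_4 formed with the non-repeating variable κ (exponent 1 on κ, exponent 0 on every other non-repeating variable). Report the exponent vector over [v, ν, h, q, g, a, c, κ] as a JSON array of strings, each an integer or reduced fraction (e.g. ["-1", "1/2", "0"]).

["1", "0", "0", "-1", "0", "0", "0", "1"]

Exponent matrix [L,T,M,Θ] × [v,ν,h,q,g,a,c,κ]:
  L: [ 1  2  0  0  1  1  1 -1]
  T: [-1 -1 -3 -3 -2 -2 -1 -2]
  M: [ 0  0  1  1  0  0  0  1]
  Θ: [ 0  0 -1  0  0  0  0  0]
RREF → pivots at {v,ν,h,q} ⇒ r = 4
Repeat: v,ν,h,q; free: g,a,c,κ
RREF:
  r0: [   1    0    0    0    3    3    1   -1]
  r1: [   0    1    0    0   -1   -1    0    0]
  r2: [   0    0    1    0    0    0    0    0]
  r3: [   0    0    0    1    0    0    0    1]
Fix exponent of κ at 1, g at 0, a at 0, c at 0; solve each RREF row for its pivot's exponent:
  r0: exp(v) + (-1)·1 = 0 ⇒ exp(v) = 1
  r1: exp(ν) + (0)·1 = 0 ⇒ exp(ν) = 0
  r2: exp(h) + (0)·1 = 0 ⇒ exp(h) = 0
  r3: exp(q) + (1)·1 = 0 ⇒ exp(q) = -1
Π_4 = v · q^-1 · κ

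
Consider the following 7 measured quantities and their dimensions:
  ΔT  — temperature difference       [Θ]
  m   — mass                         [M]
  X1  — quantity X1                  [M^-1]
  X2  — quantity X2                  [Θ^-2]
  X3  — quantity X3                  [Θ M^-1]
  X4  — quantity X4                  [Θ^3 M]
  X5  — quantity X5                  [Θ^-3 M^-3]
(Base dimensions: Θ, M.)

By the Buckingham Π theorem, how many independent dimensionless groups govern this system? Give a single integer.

5

Dimensional matrix (Θ×M by ΔT×m×X1×X2×X3×X4×X5):
  Θ: [ 1  0  0 -2  1  3 -3]
  M: [ 0  1 -1  0 -1  1 -3]
RREF → pivots at {ΔT,m} ⇒ r = 2
n=7, r=2 ⇒ 5 dimensionless groups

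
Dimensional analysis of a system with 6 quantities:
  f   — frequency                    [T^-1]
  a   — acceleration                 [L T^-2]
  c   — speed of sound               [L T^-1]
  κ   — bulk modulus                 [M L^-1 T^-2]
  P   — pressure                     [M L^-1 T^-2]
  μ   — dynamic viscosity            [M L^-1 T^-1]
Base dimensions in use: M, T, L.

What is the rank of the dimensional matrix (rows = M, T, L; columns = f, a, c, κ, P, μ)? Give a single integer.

Write exponents as rows M,T,L / cols f,a,c,κ,P,μ:
  M: [ 0  0  0  1  1  1]
  T: [-1 -2 -1 -2 -2 -1]
  L: [ 0  1  1 -1 -1 -1]
Echelon form has 3 nonzero rows (pivots: f,a,κ)

3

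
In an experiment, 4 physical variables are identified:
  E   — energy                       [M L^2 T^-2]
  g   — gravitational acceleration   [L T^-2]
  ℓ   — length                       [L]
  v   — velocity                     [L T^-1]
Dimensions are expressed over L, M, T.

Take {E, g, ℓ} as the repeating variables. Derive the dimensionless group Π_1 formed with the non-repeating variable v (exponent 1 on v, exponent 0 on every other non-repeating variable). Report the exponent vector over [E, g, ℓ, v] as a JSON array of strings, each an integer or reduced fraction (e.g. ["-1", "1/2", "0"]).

Dimensional matrix (L×M×T by E×g×ℓ×v):
  L: [ 2  1  1  1]
  M: [ 1  0  0  0]
  T: [-2 -2  0 -1]
Row reduction gives pivot columns E,g,ℓ; rank = 3
Pivot set = {E,g,ℓ}, free = {v}
RREF:
  r0: [   1    0    0    0]
  r1: [   0    1    0  1/2]
  r2: [   0    0    1  1/2]
Fix exponent of v at 1; solve each RREF row for its pivot's exponent:
  r0: exp(E) + (0)·1 = 0 ⇒ exp(E) = 0
  r1: exp(g) + (1/2)·1 = 0 ⇒ exp(g) = -1/2
  r2: exp(ℓ) + (1/2)·1 = 0 ⇒ exp(ℓ) = -1/2
Π_1 = g^(-1/2) · ℓ^(-1/2) · v

["0", "-1/2", "-1/2", "1"]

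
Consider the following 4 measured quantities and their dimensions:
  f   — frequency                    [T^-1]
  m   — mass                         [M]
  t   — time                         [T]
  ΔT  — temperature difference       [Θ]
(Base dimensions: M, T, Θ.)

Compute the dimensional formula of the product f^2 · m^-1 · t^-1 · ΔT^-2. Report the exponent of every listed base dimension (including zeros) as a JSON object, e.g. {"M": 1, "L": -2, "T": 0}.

{"M": -1, "T": -3, "Θ": -2}

Exponent matrix [M,T,Θ] × [f,m,t,ΔT]:
  M: [ 0  1  0  0]
  T: [-1  0  1  0]
  Θ: [ 0  0  0  1]
  [M]: (2)·0+(-1)·1+(-1)·0+(-2)·0 = -1
  [T]: (2)·-1+(-1)·0+(-1)·1+(-2)·0 = -3
  [Θ]: (2)·0+(-1)·0+(-1)·0+(-2)·1 = -2
⇒ M^-1 T^-3 Θ^-2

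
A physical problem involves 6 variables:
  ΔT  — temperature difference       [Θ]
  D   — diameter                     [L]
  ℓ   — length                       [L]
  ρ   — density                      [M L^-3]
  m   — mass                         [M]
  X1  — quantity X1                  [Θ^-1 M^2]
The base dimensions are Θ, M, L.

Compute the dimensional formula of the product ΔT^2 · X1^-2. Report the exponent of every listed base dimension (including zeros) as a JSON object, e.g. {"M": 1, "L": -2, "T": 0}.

Dimensional matrix (Θ×M×L by ΔT×D×ℓ×ρ×m×X1):
  Θ: [ 1  0  0  0  0 -1]
  M: [ 0  0  0  1  1  2]
  L: [ 0  1  1 -3  0  0]
  [Θ]: (2)·1+(-2)·-1 = 4
  [M]: (2)·0+(-2)·2 = -4
  [L]: (2)·0+(-2)·0 = 0
⇒ Θ^4 M^-4

{"Θ": 4, "M": -4, "L": 0}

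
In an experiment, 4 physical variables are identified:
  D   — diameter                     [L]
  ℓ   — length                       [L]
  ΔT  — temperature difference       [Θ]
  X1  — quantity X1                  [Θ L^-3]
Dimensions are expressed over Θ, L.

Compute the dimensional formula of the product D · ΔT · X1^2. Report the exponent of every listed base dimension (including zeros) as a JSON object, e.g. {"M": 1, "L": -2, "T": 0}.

Write exponents as rows Θ,L / cols D,ℓ,ΔT,X1:
  Θ: [ 0  0  1  1]
  L: [ 1  1  0 -3]
  [Θ]: (1)·0+(1)·1+(2)·1 = 3
  [L]: (1)·1+(1)·0+(2)·-3 = -5
⇒ Θ^3 L^-5

{"Θ": 3, "L": -5}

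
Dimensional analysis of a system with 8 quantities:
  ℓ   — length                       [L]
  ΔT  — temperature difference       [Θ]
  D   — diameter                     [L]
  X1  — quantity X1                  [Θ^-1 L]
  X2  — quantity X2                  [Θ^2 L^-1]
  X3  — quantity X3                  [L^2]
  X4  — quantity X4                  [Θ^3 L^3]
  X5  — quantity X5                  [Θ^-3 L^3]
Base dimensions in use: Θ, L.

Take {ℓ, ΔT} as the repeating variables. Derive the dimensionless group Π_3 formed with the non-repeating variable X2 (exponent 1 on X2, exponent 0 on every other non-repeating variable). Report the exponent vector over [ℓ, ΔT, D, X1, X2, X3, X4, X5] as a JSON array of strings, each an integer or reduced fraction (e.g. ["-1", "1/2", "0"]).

["1", "-2", "0", "0", "1", "0", "0", "0"]

Exponent matrix [Θ,L] × [ℓ,ΔT,D,X1,X2,X3,X4,X5]:
  Θ: [ 0  1  0 -1  2  0  3 -3]
  L: [ 1  0  1  1 -1  2  3  3]
Echelon form has 2 nonzero rows (pivots: ℓ,ΔT)
Repeat: ℓ,ΔT; free: D,X1,X2,X3,X4,X5
RREF:
  r0: [   1    0    1    1   -1    2    3    3]
  r1: [   0    1    0   -1    2    0    3   -3]
Fix exponent of X2 at 1, D at 0, X1 at 0, X3 at 0, X4 at 0, X5 at 0; solve each RREF row for its pivot's exponent:
  r0: exp(ℓ) + (-1)·1 = 0 ⇒ exp(ℓ) = 1
  r1: exp(ΔT) + (2)·1 = 0 ⇒ exp(ΔT) = -2
Π_3 = ℓ · ΔT^-2 · X2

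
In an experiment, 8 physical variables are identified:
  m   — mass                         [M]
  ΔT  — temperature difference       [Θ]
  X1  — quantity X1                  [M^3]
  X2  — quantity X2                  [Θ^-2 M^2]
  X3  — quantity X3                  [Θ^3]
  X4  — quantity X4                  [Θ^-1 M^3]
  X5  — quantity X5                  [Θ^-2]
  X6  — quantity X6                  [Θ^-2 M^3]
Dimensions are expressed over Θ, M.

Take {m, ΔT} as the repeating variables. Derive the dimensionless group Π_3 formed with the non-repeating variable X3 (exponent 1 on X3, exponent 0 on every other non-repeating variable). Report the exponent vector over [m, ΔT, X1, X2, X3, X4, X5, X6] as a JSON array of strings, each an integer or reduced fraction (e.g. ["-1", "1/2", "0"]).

Write exponents as rows Θ,M / cols m,ΔT,X1,X2,X3,X4,X5,X6:
  Θ: [ 0  1  0 -2  3 -1 -2 -2]
  M: [ 1  0  3  2  0  3  0  3]
Echelon form has 2 nonzero rows (pivots: m,ΔT)
Pivot set = {m,ΔT}, free = {X1,X2,X3,X4,X5,X6}
RREF:
  r0: [   1    0    3    2    0    3    0    3]
  r1: [   0    1    0   -2    3   -1   -2   -2]
Fix exponent of X3 at 1, X1 at 0, X2 at 0, X4 at 0, X5 at 0, X6 at 0; solve each RREF row for its pivot's exponent:
  r0: exp(m) + (0)·1 = 0 ⇒ exp(m) = 0
  r1: exp(ΔT) + (3)·1 = 0 ⇒ exp(ΔT) = -3
Π_3 = ΔT^-3 · X3

["0", "-3", "0", "0", "1", "0", "0", "0"]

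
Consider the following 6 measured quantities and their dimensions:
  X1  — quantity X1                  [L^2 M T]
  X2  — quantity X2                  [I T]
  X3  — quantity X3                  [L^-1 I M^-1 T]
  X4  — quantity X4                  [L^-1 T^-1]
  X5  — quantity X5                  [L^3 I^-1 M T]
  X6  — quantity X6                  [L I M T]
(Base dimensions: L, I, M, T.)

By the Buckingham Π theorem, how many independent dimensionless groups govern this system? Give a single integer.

Exponent matrix [L,I,M,T] × [X1,X2,X3,X4,X5,X6]:
  L: [ 2  0 -1 -1  3  1]
  I: [ 0  1  1  0 -1  1]
  M: [ 1  0 -1  0  1  1]
  T: [ 1  1  1 -1  1  1]
Row reduction gives pivot columns X1,X2,X3; rank = 3
6 vars − rank 3 = 3 Π groups

3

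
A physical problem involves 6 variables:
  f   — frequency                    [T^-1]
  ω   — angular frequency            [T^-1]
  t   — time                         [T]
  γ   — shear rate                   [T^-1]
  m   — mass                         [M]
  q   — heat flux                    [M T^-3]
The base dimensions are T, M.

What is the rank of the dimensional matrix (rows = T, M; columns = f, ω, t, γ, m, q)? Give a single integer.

2

Exponent matrix [T,M] × [f,ω,t,γ,m,q]:
  T: [-1 -1  1 -1  0 -3]
  M: [ 0  0  0  0  1  1]
RREF → pivots at {f,m} ⇒ r = 2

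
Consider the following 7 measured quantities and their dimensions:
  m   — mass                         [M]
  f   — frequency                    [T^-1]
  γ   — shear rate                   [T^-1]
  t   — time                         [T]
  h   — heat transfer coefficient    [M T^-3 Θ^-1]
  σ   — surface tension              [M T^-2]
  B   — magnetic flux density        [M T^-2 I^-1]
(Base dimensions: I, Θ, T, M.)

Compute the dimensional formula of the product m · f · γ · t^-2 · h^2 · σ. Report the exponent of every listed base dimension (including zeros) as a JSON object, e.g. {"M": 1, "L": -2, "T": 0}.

{"I": 0, "Θ": -2, "T": -12, "M": 4}

Dimensional matrix (I×Θ×T×M by m×f×γ×t×h×σ×B):
  I: [ 0  0  0  0  0  0 -1]
  Θ: [ 0  0  0  0 -1  0  0]
  T: [ 0 -1 -1  1 -3 -2 -2]
  M: [ 1  0  0  0  1  1  1]
  [I]: (1)·0+(1)·0+(1)·0+(-2)·0+(2)·0+(1)·0 = 0
  [Θ]: (1)·0+(1)·0+(1)·0+(-2)·0+(2)·-1+(1)·0 = -2
  [T]: (1)·0+(1)·-1+(1)·-1+(-2)·1+(2)·-3+(1)·-2 = -12
  [M]: (1)·1+(1)·0+(1)·0+(-2)·0+(2)·1+(1)·1 = 4
⇒ Θ^-2 T^-12 M^4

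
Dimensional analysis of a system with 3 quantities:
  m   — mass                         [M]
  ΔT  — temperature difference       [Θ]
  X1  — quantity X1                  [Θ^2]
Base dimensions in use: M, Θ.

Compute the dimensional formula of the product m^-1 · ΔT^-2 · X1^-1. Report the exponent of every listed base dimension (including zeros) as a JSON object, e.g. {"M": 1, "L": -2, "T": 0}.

{"M": -1, "Θ": -4}

Write exponents as rows M,Θ / cols m,ΔT,X1:
  M: [ 1  0  0]
  Θ: [ 0  1  2]
  [M]: (-1)·1+(-2)·0+(-1)·0 = -1
  [Θ]: (-1)·0+(-2)·1+(-1)·2 = -4
⇒ M^-1 Θ^-4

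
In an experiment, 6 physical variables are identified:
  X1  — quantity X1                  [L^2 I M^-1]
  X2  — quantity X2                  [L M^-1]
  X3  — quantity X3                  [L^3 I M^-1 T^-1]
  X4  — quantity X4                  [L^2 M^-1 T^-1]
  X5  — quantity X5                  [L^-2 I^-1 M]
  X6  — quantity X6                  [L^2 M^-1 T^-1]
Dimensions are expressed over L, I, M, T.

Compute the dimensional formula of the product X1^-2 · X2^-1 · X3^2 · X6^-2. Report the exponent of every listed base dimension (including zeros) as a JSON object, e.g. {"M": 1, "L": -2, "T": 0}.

Dimensional matrix (L×I×M×T by X1×X2×X3×X4×X5×X6):
  L: [ 2  1  3  2 -2  2]
  I: [ 1  0  1  0 -1  0]
  M: [-1 -1 -1 -1  1 -1]
  T: [ 0  0 -1 -1  0 -1]
  [L]: (-2)·2+(-1)·1+(2)·3+(-2)·2 = -3
  [I]: (-2)·1+(-1)·0+(2)·1+(-2)·0 = 0
  [M]: (-2)·-1+(-1)·-1+(2)·-1+(-2)·-1 = 3
  [T]: (-2)·0+(-1)·0+(2)·-1+(-2)·-1 = 0
⇒ L^-3 M^3

{"L": -3, "I": 0, "M": 3, "T": 0}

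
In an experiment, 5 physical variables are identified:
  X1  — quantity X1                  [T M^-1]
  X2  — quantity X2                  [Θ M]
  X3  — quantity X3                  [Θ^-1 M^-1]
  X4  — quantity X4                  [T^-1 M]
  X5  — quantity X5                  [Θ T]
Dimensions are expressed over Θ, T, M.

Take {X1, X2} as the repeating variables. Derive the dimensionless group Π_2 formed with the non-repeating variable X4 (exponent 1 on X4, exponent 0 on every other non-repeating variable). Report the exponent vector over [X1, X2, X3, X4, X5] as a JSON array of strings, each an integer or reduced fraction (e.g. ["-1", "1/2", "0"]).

Exponent matrix [Θ,T,M] × [X1,X2,X3,X4,X5]:
  Θ: [ 0  1 -1  0  1]
  T: [ 1  0  0 -1  1]
  M: [-1  1 -1  1  0]
RREF → pivots at {X1,X2} ⇒ r = 2
Repeat: X1,X2; free: X3,X4,X5
RREF:
  r0: [   1    0    0   -1    1]
  r1: [   0    1   -1    0    1]
  r2: [   0    0    0    0    0]
Fix exponent of X4 at 1, X3 at 0, X5 at 0; solve each RREF row for its pivot's exponent:
  r0: exp(X1) + (-1)·1 = 0 ⇒ exp(X1) = 1
  r1: exp(X2) + (0)·1 = 0 ⇒ exp(X2) = 0
Π_2 = X1 · X4

["1", "0", "0", "1", "0"]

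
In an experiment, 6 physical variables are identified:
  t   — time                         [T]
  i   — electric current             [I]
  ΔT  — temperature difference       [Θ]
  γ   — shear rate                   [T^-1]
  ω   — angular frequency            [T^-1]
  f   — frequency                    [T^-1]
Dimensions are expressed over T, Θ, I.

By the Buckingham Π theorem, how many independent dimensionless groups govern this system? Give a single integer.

Exponent matrix [T,Θ,I] × [t,i,ΔT,γ,ω,f]:
  T: [ 1  0  0 -1 -1 -1]
  Θ: [ 0  0  1  0  0  0]
  I: [ 0  1  0  0  0  0]
RREF → pivots at {t,i,ΔT} ⇒ r = 3
n=6, r=3 ⇒ 3 dimensionless groups

3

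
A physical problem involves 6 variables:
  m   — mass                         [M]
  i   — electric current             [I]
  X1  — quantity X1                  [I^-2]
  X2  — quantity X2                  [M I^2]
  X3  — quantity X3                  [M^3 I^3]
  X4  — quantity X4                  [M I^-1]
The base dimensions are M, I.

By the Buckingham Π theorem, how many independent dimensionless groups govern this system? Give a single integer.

4

Write exponents as rows M,I / cols m,i,X1,X2,X3,X4:
  M: [ 1  0  0  1  3  1]
  I: [ 0  1 -2  2  3 -1]
Row reduction gives pivot columns m,i; rank = 2
n=6, r=2 ⇒ 4 dimensionless groups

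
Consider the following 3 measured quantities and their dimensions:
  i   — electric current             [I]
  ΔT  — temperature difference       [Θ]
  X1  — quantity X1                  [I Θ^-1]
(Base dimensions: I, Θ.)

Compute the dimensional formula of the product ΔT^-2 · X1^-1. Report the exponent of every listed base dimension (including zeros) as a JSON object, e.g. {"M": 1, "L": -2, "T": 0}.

Dimensional matrix (I×Θ by i×ΔT×X1):
  I: [ 1  0  1]
  Θ: [ 0  1 -1]
  [I]: (-2)·0+(-1)·1 = -1
  [Θ]: (-2)·1+(-1)·-1 = -1
⇒ I^-1 Θ^-1

{"I": -1, "Θ": -1}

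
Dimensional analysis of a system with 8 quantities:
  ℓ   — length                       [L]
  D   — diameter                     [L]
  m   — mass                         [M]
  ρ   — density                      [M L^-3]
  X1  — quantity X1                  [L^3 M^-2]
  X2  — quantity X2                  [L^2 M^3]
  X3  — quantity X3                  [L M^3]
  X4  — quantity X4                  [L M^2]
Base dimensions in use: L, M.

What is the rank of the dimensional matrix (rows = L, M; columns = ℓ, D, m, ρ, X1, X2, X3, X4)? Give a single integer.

2

Dimensional matrix (L×M by ℓ×D×m×ρ×X1×X2×X3×X4):
  L: [ 1  1  0 -3  3  2  1  1]
  M: [ 0  0  1  1 -2  3  3  2]
Echelon form has 2 nonzero rows (pivots: ℓ,m)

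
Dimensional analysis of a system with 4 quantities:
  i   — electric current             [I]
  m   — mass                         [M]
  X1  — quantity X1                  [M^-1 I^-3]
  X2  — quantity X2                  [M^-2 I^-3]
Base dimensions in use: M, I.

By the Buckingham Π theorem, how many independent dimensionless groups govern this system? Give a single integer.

2

Exponent matrix [M,I] × [i,m,X1,X2]:
  M: [ 0  1 -1 -2]
  I: [ 1  0 -3 -3]
RREF → pivots at {i,m} ⇒ r = 2
4 vars − rank 2 = 2 Π groups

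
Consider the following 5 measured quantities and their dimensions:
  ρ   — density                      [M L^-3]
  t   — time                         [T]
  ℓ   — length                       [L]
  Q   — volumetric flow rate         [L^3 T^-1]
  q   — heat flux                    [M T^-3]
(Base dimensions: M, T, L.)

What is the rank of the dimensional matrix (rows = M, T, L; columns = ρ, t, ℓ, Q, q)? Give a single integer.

Dimensional matrix (M×T×L by ρ×t×ℓ×Q×q):
  M: [ 1  0  0  0  1]
  T: [ 0  1  0 -1 -3]
  L: [-3  0  1  3  0]
RREF → pivots at {ρ,t,ℓ} ⇒ r = 3

3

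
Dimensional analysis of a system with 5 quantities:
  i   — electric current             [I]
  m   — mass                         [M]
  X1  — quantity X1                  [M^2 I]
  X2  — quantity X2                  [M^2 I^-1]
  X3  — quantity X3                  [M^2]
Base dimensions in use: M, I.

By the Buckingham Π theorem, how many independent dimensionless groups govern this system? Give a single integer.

3

Exponent matrix [M,I] × [i,m,X1,X2,X3]:
  M: [ 0  1  2  2  2]
  I: [ 1  0  1 -1  0]
Echelon form has 2 nonzero rows (pivots: i,m)
Π count = n − r = 5 − 2 = 3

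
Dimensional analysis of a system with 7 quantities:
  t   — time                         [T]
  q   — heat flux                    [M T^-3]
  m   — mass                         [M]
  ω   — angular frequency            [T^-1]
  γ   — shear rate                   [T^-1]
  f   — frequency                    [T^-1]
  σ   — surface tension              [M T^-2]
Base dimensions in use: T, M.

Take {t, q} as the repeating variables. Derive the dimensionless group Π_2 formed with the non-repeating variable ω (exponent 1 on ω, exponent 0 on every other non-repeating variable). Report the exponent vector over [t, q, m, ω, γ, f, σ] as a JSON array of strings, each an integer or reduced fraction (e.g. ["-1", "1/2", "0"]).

["1", "0", "0", "1", "0", "0", "0"]

Write exponents as rows T,M / cols t,q,m,ω,γ,f,σ:
  T: [ 1 -3  0 -1 -1 -1 -2]
  M: [ 0  1  1  0  0  0  1]
RREF → pivots at {t,q} ⇒ r = 2
Pivot set = {t,q}, free = {m,ω,γ,f,σ}
RREF:
  r0: [   1    0    3   -1   -1   -1    1]
  r1: [   0    1    1    0    0    0    1]
Fix exponent of ω at 1, m at 0, γ at 0, f at 0, σ at 0; solve each RREF row for its pivot's exponent:
  r0: exp(t) + (-1)·1 = 0 ⇒ exp(t) = 1
  r1: exp(q) + (0)·1 = 0 ⇒ exp(q) = 0
Π_2 = t · ω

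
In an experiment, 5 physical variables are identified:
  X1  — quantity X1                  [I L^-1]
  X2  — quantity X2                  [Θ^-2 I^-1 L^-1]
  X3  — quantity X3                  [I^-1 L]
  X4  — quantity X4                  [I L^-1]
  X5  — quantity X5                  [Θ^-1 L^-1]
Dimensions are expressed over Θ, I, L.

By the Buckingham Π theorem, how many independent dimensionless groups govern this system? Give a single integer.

3

Exponent matrix [Θ,I,L] × [X1,X2,X3,X4,X5]:
  Θ: [ 0 -2  0  0 -1]
  I: [ 1 -1 -1  1  0]
  L: [-1 -1  1 -1 -1]
Echelon form has 2 nonzero rows (pivots: X1,X2)
5 vars − rank 2 = 3 Π groups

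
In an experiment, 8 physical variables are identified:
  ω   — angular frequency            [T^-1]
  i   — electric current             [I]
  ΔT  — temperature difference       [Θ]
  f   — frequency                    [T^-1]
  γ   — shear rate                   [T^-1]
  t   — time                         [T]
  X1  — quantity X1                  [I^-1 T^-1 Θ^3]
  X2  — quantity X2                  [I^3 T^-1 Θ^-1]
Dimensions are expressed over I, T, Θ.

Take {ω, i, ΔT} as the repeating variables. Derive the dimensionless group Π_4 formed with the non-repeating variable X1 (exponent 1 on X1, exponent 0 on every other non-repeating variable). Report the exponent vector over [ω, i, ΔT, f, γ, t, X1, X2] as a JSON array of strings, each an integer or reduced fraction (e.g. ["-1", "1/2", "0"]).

["-1", "1", "-3", "0", "0", "0", "1", "0"]

Dimensional matrix (I×T×Θ by ω×i×ΔT×f×γ×t×X1×X2):
  I: [ 0  1  0  0  0  0 -1  3]
  T: [-1  0  0 -1 -1  1 -1 -1]
  Θ: [ 0  0  1  0  0  0  3 -1]
Echelon form has 3 nonzero rows (pivots: ω,i,ΔT)
Pivot set = {ω,i,ΔT}, free = {f,γ,t,X1,X2}
RREF:
  r0: [   1    0    0    1    1   -1    1    1]
  r1: [   0    1    0    0    0    0   -1    3]
  r2: [   0    0    1    0    0    0    3   -1]
Fix exponent of X1 at 1, f at 0, γ at 0, t at 0, X2 at 0; solve each RREF row for its pivot's exponent:
  r0: exp(ω) + (1)·1 = 0 ⇒ exp(ω) = -1
  r1: exp(i) + (-1)·1 = 0 ⇒ exp(i) = 1
  r2: exp(ΔT) + (3)·1 = 0 ⇒ exp(ΔT) = -3
Π_4 = ω^-1 · i · ΔT^-3 · X1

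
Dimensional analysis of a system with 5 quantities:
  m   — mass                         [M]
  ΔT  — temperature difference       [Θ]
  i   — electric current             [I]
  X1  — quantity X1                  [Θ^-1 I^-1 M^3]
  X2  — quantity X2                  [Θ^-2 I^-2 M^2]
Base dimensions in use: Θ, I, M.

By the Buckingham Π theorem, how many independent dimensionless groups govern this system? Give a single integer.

Write exponents as rows Θ,I,M / cols m,ΔT,i,X1,X2:
  Θ: [ 0  1  0 -1 -2]
  I: [ 0  0  1 -1 -2]
  M: [ 1  0  0  3  2]
Echelon form has 3 nonzero rows (pivots: m,ΔT,i)
n=5, r=3 ⇒ 2 dimensionless groups

2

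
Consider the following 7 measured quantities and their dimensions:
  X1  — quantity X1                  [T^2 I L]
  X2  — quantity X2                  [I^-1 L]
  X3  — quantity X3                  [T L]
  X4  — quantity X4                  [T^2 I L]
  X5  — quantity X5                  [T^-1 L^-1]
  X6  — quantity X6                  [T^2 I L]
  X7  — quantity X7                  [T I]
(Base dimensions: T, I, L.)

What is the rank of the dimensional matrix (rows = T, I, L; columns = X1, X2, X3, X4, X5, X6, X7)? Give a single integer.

2

Write exponents as rows T,I,L / cols X1,X2,X3,X4,X5,X6,X7:
  T: [ 2  0  1  2 -1  2  1]
  I: [ 1 -1  0  1  0  1  1]
  L: [ 1  1  1  1 -1  1  0]
RREF → pivots at {X1,X2} ⇒ r = 2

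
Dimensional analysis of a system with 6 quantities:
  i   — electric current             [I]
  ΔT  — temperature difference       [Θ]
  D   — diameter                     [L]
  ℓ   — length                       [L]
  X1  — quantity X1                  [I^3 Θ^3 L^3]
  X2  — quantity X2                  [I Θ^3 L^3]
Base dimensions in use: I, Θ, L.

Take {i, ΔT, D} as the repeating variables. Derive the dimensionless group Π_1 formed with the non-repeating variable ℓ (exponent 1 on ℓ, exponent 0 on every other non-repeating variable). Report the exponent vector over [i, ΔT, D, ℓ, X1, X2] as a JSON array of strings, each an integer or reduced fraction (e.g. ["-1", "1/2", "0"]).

Exponent matrix [I,Θ,L] × [i,ΔT,D,ℓ,X1,X2]:
  I: [ 1  0  0  0  3  1]
  Θ: [ 0  1  0  0  3  3]
  L: [ 0  0  1  1  3  3]
Row reduction gives pivot columns i,ΔT,D; rank = 3
Pivot set = {i,ΔT,D}, free = {ℓ,X1,X2}
RREF:
  r0: [   1    0    0    0    3    1]
  r1: [   0    1    0    0    3    3]
  r2: [   0    0    1    1    3    3]
Fix exponent of ℓ at 1, X1 at 0, X2 at 0; solve each RREF row for its pivot's exponent:
  r0: exp(i) + (0)·1 = 0 ⇒ exp(i) = 0
  r1: exp(ΔT) + (0)·1 = 0 ⇒ exp(ΔT) = 0
  r2: exp(D) + (1)·1 = 0 ⇒ exp(D) = -1
Π_1 = D^-1 · ℓ

["0", "0", "-1", "1", "0", "0"]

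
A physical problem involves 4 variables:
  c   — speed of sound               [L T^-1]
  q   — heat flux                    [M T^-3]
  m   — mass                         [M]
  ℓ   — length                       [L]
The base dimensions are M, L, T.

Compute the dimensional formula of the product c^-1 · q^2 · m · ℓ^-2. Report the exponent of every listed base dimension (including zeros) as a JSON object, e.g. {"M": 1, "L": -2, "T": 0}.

Dimensional matrix (M×L×T by c×q×m×ℓ):
  M: [ 0  1  1  0]
  L: [ 1  0  0  1]
  T: [-1 -3  0  0]
  [M]: (-1)·0+(2)·1+(1)·1+(-2)·0 = 3
  [L]: (-1)·1+(2)·0+(1)·0+(-2)·1 = -3
  [T]: (-1)·-1+(2)·-3+(1)·0+(-2)·0 = -5
⇒ M^3 L^-3 T^-5

{"M": 3, "L": -3, "T": -5}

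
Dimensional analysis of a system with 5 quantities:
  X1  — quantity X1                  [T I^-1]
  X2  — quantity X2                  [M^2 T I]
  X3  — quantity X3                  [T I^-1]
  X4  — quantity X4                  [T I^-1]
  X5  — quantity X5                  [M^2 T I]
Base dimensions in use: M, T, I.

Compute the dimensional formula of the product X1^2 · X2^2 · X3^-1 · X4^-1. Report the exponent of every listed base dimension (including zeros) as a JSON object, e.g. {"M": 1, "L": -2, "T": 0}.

Exponent matrix [M,T,I] × [X1,X2,X3,X4,X5]:
  M: [ 0  2  0  0  2]
  T: [ 1  1  1  1  1]
  I: [-1  1 -1 -1  1]
  [M]: (2)·0+(2)·2+(-1)·0+(-1)·0 = 4
  [T]: (2)·1+(2)·1+(-1)·1+(-1)·1 = 2
  [I]: (2)·-1+(2)·1+(-1)·-1+(-1)·-1 = 2
⇒ M^4 T^2 I^2

{"M": 4, "T": 2, "I": 2}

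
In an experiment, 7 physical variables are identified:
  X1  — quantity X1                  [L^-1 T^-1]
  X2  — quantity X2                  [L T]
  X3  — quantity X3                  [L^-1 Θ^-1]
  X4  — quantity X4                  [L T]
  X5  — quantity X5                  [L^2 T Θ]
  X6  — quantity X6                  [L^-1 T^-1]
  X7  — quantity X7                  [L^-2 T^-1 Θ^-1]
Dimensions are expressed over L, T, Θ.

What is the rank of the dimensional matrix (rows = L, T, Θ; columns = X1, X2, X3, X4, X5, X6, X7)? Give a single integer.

Write exponents as rows L,T,Θ / cols X1,X2,X3,X4,X5,X6,X7:
  L: [-1  1 -1  1  2 -1 -2]
  T: [-1  1  0  1  1 -1 -1]
  Θ: [ 0  0 -1  0  1  0 -1]
RREF → pivots at {X1,X3} ⇒ r = 2

2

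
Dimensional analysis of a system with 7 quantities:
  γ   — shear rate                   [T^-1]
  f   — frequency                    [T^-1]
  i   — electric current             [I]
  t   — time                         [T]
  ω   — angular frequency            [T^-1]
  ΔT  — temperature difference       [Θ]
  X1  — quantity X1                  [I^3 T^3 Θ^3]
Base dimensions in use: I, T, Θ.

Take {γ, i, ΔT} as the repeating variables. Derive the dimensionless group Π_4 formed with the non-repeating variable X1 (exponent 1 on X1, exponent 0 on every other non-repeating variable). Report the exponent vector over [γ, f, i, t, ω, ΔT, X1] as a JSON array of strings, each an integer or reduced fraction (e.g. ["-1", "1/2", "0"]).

Exponent matrix [I,T,Θ] × [γ,f,i,t,ω,ΔT,X1]:
  I: [ 0  0  1  0  0  0  3]
  T: [-1 -1  0  1 -1  0  3]
  Θ: [ 0  0  0  0  0  1  3]
Echelon form has 3 nonzero rows (pivots: γ,i,ΔT)
Repeat: γ,i,ΔT; free: f,t,ω,X1
RREF:
  r0: [   1    1    0   -1    1    0   -3]
  r1: [   0    0    1    0    0    0    3]
  r2: [   0    0    0    0    0    1    3]
Fix exponent of X1 at 1, f at 0, t at 0, ω at 0; solve each RREF row for its pivot's exponent:
  r0: exp(γ) + (-3)·1 = 0 ⇒ exp(γ) = 3
  r1: exp(i) + (3)·1 = 0 ⇒ exp(i) = -3
  r2: exp(ΔT) + (3)·1 = 0 ⇒ exp(ΔT) = -3
Π_4 = γ^3 · i^-3 · ΔT^-3 · X1

["3", "0", "-3", "0", "0", "-3", "1"]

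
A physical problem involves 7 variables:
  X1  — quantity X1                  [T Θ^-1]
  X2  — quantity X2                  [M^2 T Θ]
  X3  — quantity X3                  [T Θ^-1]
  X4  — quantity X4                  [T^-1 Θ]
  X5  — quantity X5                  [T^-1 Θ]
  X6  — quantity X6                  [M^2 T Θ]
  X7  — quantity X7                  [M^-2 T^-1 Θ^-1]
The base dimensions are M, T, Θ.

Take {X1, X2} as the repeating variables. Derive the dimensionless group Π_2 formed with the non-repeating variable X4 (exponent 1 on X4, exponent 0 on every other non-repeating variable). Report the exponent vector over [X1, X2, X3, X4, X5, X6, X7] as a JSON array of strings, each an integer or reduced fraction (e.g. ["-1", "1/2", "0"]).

["1", "0", "0", "1", "0", "0", "0"]

Dimensional matrix (M×T×Θ by X1×X2×X3×X4×X5×X6×X7):
  M: [ 0  2  0  0  0  2 -2]
  T: [ 1  1  1 -1 -1  1 -1]
  Θ: [-1  1 -1  1  1  1 -1]
RREF → pivots at {X1,X2} ⇒ r = 2
Pivot set = {X1,X2}, free = {X3,X4,X5,X6,X7}
RREF:
  r0: [   1    0    1   -1   -1    0    0]
  r1: [   0    1    0    0    0    1   -1]
  r2: [   0    0    0    0    0    0    0]
Fix exponent of X4 at 1, X3 at 0, X5 at 0, X6 at 0, X7 at 0; solve each RREF row for its pivot's exponent:
  r0: exp(X1) + (-1)·1 = 0 ⇒ exp(X1) = 1
  r1: exp(X2) + (0)·1 = 0 ⇒ exp(X2) = 0
Π_2 = X1 · X4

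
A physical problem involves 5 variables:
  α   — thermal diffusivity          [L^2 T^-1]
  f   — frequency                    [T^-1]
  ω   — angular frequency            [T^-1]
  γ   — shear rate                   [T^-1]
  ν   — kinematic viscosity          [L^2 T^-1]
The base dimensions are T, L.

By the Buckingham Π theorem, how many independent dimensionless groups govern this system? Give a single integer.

3

Write exponents as rows T,L / cols α,f,ω,γ,ν:
  T: [-1 -1 -1 -1 -1]
  L: [ 2  0  0  0  2]
Echelon form has 2 nonzero rows (pivots: α,f)
5 vars − rank 2 = 3 Π groups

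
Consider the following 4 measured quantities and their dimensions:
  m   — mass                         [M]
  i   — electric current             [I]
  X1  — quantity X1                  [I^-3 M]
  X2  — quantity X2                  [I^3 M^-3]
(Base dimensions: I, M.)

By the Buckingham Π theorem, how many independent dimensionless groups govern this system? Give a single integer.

Dimensional matrix (I×M by m×i×X1×X2):
  I: [ 0  1 -3  3]
  M: [ 1  0  1 -3]
Row reduction gives pivot columns m,i; rank = 2
4 vars − rank 2 = 2 Π groups

2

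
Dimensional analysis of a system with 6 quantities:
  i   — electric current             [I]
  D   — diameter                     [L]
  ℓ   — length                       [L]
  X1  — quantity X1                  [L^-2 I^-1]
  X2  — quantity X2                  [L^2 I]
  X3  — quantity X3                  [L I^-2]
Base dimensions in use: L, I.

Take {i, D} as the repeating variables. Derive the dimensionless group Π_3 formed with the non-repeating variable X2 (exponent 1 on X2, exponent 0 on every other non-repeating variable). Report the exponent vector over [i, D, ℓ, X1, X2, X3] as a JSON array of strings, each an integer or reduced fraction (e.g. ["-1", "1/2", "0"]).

Write exponents as rows L,I / cols i,D,ℓ,X1,X2,X3:
  L: [ 0  1  1 -2  2  1]
  I: [ 1  0  0 -1  1 -2]
Row reduction gives pivot columns i,D; rank = 2
Repeat: i,D; free: ℓ,X1,X2,X3
RREF:
  r0: [   1    0    0   -1    1   -2]
  r1: [   0    1    1   -2    2    1]
Fix exponent of X2 at 1, ℓ at 0, X1 at 0, X3 at 0; solve each RREF row for its pivot's exponent:
  r0: exp(i) + (1)·1 = 0 ⇒ exp(i) = -1
  r1: exp(D) + (2)·1 = 0 ⇒ exp(D) = -2
Π_3 = i^-1 · D^-2 · X2

["-1", "-2", "0", "0", "1", "0"]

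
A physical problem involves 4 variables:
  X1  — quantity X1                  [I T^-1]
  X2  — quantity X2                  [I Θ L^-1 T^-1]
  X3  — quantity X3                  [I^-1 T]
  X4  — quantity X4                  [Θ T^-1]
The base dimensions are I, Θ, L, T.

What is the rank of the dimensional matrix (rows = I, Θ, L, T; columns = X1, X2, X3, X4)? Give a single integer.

Write exponents as rows I,Θ,L,T / cols X1,X2,X3,X4:
  I: [ 1  1 -1  0]
  Θ: [ 0  1  0  1]
  L: [ 0 -1  0  0]
  T: [-1 -1  1 -1]
Row reduction gives pivot columns X1,X2,X4; rank = 3

3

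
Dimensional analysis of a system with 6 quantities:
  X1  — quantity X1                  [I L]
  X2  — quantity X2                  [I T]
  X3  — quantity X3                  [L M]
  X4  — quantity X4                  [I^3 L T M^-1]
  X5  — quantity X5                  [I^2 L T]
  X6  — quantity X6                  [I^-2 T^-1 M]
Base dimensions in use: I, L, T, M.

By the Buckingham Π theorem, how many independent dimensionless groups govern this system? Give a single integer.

Dimensional matrix (I×L×T×M by X1×X2×X3×X4×X5×X6):
  I: [ 1  1  0  3  2 -2]
  L: [ 1  0  1  1  1  0]
  T: [ 0  1  0  1  1 -1]
  M: [ 0  0  1 -1  0  1]
Row reduction gives pivot columns X1,X2,X3; rank = 3
n=6, r=3 ⇒ 3 dimensionless groups

3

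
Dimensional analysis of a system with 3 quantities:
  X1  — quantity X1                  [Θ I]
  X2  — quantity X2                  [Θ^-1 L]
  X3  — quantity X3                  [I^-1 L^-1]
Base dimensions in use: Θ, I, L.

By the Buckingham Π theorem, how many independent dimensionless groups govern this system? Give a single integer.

Dimensional matrix (Θ×I×L by X1×X2×X3):
  Θ: [ 1 -1  0]
  I: [ 1  0 -1]
  L: [ 0  1 -1]
Echelon form has 2 nonzero rows (pivots: X1,X2)
Π count = n − r = 3 − 2 = 1

1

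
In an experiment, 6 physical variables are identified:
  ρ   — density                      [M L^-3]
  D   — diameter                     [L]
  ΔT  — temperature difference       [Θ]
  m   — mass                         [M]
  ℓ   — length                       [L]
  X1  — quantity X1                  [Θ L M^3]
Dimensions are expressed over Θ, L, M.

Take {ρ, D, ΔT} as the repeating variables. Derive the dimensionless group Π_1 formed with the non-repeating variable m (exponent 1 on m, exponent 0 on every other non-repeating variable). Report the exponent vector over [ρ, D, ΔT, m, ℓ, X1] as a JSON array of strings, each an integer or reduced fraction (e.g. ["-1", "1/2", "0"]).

["-1", "-3", "0", "1", "0", "0"]

Write exponents as rows Θ,L,M / cols ρ,D,ΔT,m,ℓ,X1:
  Θ: [ 0  0  1  0  0  1]
  L: [-3  1  0  0  1  1]
  M: [ 1  0  0  1  0  3]
Echelon form has 3 nonzero rows (pivots: ρ,D,ΔT)
Repeat: ρ,D,ΔT; free: m,ℓ,X1
RREF:
  r0: [   1    0    0    1    0    3]
  r1: [   0    1    0    3    1   10]
  r2: [   0    0    1    0    0    1]
Fix exponent of m at 1, ℓ at 0, X1 at 0; solve each RREF row for its pivot's exponent:
  r0: exp(ρ) + (1)·1 = 0 ⇒ exp(ρ) = -1
  r1: exp(D) + (3)·1 = 0 ⇒ exp(D) = -3
  r2: exp(ΔT) + (0)·1 = 0 ⇒ exp(ΔT) = 0
Π_1 = ρ^-1 · D^-3 · m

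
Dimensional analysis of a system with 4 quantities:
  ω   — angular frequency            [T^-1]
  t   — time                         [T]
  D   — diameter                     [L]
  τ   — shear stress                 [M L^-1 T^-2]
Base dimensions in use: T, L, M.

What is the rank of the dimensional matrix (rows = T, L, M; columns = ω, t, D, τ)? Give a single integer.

3

Exponent matrix [T,L,M] × [ω,t,D,τ]:
  T: [-1  1  0 -2]
  L: [ 0  0  1 -1]
  M: [ 0  0  0  1]
Echelon form has 3 nonzero rows (pivots: ω,D,τ)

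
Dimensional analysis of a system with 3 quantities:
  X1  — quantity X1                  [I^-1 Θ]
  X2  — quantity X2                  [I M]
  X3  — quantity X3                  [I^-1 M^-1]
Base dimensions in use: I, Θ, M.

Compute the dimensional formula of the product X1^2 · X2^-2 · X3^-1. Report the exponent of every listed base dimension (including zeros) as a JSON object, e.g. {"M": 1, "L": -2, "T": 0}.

Dimensional matrix (I×Θ×M by X1×X2×X3):
  I: [-1  1 -1]
  Θ: [ 1  0  0]
  M: [ 0  1 -1]
  [I]: (2)·-1+(-2)·1+(-1)·-1 = -3
  [Θ]: (2)·1+(-2)·0+(-1)·0 = 2
  [M]: (2)·0+(-2)·1+(-1)·-1 = -1
⇒ I^-3 Θ^2 M^-1

{"I": -3, "Θ": 2, "M": -1}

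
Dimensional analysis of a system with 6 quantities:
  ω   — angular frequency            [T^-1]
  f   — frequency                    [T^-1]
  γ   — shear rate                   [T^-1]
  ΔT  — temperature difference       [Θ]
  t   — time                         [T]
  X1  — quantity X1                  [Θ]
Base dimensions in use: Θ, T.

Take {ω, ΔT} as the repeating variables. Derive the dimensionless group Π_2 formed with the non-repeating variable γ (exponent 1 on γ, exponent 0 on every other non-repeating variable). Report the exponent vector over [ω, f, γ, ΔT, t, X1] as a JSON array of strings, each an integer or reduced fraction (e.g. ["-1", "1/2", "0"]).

Dimensional matrix (Θ×T by ω×f×γ×ΔT×t×X1):
  Θ: [ 0  0  0  1  0  1]
  T: [-1 -1 -1  0  1  0]
RREF → pivots at {ω,ΔT} ⇒ r = 2
Pivot set = {ω,ΔT}, free = {f,γ,t,X1}
RREF:
  r0: [   1    1    1    0   -1    0]
  r1: [   0    0    0    1    0    1]
Fix exponent of γ at 1, f at 0, t at 0, X1 at 0; solve each RREF row for its pivot's exponent:
  r0: exp(ω) + (1)·1 = 0 ⇒ exp(ω) = -1
  r1: exp(ΔT) + (0)·1 = 0 ⇒ exp(ΔT) = 0
Π_2 = ω^-1 · γ

["-1", "0", "1", "0", "0", "0"]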